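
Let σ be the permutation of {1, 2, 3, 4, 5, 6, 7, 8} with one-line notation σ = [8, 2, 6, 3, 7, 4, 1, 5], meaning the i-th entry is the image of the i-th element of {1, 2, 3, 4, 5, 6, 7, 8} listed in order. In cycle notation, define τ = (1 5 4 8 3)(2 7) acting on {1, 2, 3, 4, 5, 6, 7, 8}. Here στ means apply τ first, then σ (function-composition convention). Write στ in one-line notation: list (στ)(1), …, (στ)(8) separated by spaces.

For each element, apply τ then σ: 1 → 5 → 7; 2 → 7 → 1; 3 → 1 → 8; 4 → 8 → 5; 5 → 4 → 3; 6 → 6 → 4; 7 → 2 → 2; 8 → 3 → 6.
So στ in one-line form is 7 1 8 5 3 4 2 6.

7 1 8 5 3 4 2 6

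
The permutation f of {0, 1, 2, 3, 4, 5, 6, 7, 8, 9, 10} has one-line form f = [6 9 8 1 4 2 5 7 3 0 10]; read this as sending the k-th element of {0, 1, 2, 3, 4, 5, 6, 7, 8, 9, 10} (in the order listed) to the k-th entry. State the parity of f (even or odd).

In disjoint-cycle form the cycle lengths are 8, 1, 1, 1.
A cycle of length ℓ contributes ℓ−1 transpositions, so f is a product of 7 transpositions — odd.

odd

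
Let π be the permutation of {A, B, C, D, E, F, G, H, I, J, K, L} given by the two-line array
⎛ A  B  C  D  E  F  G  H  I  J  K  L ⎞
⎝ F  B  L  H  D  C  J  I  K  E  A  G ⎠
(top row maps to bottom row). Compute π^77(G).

G

Tracing G → J → … returns to G after 11 steps, so G lies in an 11-cycle (A F C L G J E D H I K).
Powers repeat with period 11 on this cycle, and 77 mod 11 = 0, so π^77(G) = π^0(G).
So π^77(G) = G.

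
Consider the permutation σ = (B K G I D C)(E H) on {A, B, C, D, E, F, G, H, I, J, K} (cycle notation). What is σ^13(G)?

G lies in the 6-cycle (B K G I D C).
Since the cycle has length 6, σ^13 acts on it the same as σ^1 (13 mod 6 = 1).
Advancing 1 step from G: G → I.

I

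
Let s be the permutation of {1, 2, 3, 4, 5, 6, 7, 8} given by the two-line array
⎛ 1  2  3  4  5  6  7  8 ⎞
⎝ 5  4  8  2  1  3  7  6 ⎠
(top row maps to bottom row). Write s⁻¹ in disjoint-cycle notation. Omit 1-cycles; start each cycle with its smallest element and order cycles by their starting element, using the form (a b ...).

First write s in disjoint cycles: (1 5)(2 4)(3 8 6).
The inverse reverses every cycle; in canonical form, s⁻¹ = (1 5)(2 4)(3 6 8).

(1 5)(2 4)(3 6 8)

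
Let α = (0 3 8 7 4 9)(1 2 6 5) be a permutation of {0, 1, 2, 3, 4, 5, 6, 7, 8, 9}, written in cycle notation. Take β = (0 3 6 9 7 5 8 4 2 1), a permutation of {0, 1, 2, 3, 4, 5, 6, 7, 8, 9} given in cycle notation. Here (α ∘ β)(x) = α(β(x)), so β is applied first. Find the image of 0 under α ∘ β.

8

β(0) = 3, then α(3) = 8; composing gives (α ∘ β)(0) = 8.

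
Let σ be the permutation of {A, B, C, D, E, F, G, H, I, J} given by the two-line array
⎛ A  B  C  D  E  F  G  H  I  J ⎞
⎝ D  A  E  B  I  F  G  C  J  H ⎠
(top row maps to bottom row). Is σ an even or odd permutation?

even

In disjoint-cycle form the cycle lengths are 5, 3, 1, 1.
A cycle of length ℓ contributes ℓ−1 transpositions, so σ is a product of 4 + 2 = 6 transpositions — even.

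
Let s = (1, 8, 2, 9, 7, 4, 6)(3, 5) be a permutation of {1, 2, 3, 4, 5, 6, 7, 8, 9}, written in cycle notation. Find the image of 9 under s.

9 appears in (1, 8, 2, 9, 7, 4, 6); the next entry (wrapping around) is 7.

7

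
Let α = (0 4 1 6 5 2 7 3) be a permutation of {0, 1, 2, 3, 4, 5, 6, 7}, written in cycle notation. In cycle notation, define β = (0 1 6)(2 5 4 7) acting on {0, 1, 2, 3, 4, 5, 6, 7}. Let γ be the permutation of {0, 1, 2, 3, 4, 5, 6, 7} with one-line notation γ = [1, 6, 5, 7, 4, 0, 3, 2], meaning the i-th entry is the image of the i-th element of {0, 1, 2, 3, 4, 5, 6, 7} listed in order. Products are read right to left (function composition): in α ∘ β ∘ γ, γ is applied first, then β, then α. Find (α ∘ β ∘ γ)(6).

0

(α ∘ β ∘ γ)(6) = α(β(γ(6))). γ(6) = 3, then β(3) = 3, then α(3) = 0, so the result is 0.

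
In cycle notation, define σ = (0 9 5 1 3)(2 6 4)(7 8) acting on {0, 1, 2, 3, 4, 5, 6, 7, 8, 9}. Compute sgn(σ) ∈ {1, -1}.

-1

The cycle lengths are 5, 3, 2.
A cycle of length ℓ contributes ℓ−1 transpositions, so σ is a product of 4 + 2 + 1 = 7 transpositions — odd.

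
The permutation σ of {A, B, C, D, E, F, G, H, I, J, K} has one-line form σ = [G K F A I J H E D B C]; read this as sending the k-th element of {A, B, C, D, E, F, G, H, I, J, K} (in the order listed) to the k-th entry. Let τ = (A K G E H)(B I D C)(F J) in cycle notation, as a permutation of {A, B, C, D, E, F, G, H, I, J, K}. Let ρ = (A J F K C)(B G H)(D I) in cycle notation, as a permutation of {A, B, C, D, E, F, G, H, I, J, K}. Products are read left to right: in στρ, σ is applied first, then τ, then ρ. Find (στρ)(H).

Apply the permutations in order: σ(H) = E, then τ(E) = H, then ρ(H) = B. So (στρ)(H) = B.

B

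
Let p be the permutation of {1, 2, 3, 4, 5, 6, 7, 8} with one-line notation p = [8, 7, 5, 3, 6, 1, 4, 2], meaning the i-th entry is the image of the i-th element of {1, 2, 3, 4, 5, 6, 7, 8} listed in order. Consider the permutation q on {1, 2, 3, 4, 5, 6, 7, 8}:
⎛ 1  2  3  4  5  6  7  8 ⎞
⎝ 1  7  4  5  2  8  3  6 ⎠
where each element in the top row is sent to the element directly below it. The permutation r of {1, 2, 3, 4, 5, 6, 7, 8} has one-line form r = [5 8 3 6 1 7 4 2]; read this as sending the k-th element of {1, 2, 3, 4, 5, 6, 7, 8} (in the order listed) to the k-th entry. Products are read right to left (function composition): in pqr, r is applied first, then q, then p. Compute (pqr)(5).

8

Apply the permutations in order: r(5) = 1, then q(1) = 1, then p(1) = 8. So (pqr)(5) = 8.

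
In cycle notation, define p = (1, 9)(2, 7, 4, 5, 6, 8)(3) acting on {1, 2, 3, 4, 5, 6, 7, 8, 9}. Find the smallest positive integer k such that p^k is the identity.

6

The disjoint cycles have lengths 6, 2, 1.
The order is lcm(6, 2) = 6.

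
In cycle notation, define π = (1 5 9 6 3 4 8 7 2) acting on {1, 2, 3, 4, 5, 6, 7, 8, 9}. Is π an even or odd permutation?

even

The cycle lengths are 9.
A cycle is odd iff its length is even; π has 0 even-length cycles, so sgn(π) = (−1)^0 and π is even.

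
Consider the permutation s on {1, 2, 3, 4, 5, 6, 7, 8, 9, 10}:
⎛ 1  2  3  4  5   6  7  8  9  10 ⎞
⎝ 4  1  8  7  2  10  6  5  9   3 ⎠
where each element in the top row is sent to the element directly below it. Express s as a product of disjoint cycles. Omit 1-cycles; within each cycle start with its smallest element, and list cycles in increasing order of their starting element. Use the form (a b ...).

(1 4 7 6 10 3 8 5 2)

From 1: 1 → 4 → 7 → 6 → 10 → 3 → 8 → 5 → 2 → 1, closing the cycle (1 4 7 6 10 3 8 5 2).
Repeating from the next unused element and collecting all non-trivial cycles gives (1 4 7 6 10 3 8 5 2).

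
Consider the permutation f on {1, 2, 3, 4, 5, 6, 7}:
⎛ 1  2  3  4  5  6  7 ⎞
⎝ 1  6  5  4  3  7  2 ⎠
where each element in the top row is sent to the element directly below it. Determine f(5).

The entry below 5 in the array is 3, so f(5) = 3.

3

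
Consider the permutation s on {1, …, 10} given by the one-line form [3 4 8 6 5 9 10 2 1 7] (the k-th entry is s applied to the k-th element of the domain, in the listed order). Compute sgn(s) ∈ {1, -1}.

In disjoint-cycle form the cycle lengths are 7, 2, 1.
A cycle of length ℓ contributes ℓ−1 transpositions, so s is a product of 6 + 1 = 7 transpositions — odd.

-1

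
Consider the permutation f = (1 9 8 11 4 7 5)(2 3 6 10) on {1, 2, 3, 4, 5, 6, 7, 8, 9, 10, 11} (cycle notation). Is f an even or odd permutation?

The cycle lengths are 7, 4.
A cycle of length ℓ contributes ℓ−1 transpositions, so f is a product of 6 + 3 = 9 transpositions — odd.

odd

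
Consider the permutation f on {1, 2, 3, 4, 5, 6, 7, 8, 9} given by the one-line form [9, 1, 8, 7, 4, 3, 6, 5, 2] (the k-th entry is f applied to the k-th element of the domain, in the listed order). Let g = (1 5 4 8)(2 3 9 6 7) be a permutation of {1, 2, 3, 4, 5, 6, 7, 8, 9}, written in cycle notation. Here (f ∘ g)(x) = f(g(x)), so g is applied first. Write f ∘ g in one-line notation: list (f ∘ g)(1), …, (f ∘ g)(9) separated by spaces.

(f ∘ g)(x) = f(g(x)). Computing each image: f(g(1)) = f(5) = 4, f(g(2)) = f(3) = 8, f(g(3)) = f(9) = 2, f(g(4)) = f(8) = 5, f(g(5)) = f(4) = 7, f(g(6)) = f(7) = 6, f(g(7)) = f(2) = 1, f(g(8)) = f(1) = 9, f(g(9)) = f(6) = 3.
Hence f ∘ g = [4 8 2 5 7 6 1 9 3].

4 8 2 5 7 6 1 9 3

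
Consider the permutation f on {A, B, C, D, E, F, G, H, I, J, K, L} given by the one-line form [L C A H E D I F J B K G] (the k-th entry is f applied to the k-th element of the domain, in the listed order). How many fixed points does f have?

The fixed points (elements with f(x) = x) are {E, K}, so there are 2.

2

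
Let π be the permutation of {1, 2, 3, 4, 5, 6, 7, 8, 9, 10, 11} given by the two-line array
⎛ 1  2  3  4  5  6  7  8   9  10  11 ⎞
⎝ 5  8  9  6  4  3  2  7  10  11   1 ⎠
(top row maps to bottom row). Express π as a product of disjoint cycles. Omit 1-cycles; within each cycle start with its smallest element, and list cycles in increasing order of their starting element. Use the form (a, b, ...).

Iterating π from 1 gives 1 → 5 → 4 → 6 → 3 → 9 → 10 → 11 → 1; that is the 8-cycle (1, 5, 4, 6, 3, 9, 10, 11).
Repeating from the next unused element and collecting all non-trivial cycles gives (1, 5, 4, 6, 3, 9, 10, 11)(2, 8, 7).

(1, 5, 4, 6, 3, 9, 10, 11)(2, 8, 7)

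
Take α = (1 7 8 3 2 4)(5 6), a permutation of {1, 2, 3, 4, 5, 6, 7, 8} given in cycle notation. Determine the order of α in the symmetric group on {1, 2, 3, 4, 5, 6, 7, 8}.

6

The disjoint cycles have lengths 6, 2.
Since disjoint cycles commute, ord(α) = lcm(6, 2) = 6.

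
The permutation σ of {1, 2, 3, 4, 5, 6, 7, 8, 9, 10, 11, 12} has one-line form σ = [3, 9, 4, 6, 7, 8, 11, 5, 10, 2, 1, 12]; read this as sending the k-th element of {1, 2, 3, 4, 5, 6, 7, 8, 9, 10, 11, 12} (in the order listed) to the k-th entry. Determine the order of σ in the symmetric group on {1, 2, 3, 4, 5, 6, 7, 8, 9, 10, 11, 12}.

Writing σ as disjoint cycles, the cycle lengths are 8, 3, 1.
The order is lcm(8, 3) = 24.

24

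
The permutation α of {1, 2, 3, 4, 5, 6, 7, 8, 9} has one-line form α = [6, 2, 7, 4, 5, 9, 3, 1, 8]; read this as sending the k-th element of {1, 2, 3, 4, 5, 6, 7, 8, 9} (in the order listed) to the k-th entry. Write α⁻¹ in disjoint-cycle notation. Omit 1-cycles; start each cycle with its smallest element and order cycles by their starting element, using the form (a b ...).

(1 8 9 6)(3 7)

The cycle decomposition of α is (1 6 9 8)(3 7).
The inverse reverses every cycle; in canonical form, α⁻¹ = (1 8 9 6)(3 7).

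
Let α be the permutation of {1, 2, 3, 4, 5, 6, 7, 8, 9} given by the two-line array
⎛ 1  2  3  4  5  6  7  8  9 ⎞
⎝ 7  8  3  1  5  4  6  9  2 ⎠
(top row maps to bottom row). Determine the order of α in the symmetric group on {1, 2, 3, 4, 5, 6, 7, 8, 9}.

The disjoint-cycle form of α has cycle lengths 4, 3, 1, 1.
Since disjoint cycles commute, ord(α) = lcm(4, 3) = 12.

12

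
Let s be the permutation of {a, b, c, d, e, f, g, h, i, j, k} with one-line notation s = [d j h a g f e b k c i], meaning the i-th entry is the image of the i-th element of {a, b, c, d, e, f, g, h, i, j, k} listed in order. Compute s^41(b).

Tracing b → j → … returns to b after 4 steps, so b lies in a 4-cycle (b, j, c, h).
Since the cycle has length 4, s^41 acts on it the same as s^1 (41 mod 4 = 1).
Advancing 1 step from b: b → j.

j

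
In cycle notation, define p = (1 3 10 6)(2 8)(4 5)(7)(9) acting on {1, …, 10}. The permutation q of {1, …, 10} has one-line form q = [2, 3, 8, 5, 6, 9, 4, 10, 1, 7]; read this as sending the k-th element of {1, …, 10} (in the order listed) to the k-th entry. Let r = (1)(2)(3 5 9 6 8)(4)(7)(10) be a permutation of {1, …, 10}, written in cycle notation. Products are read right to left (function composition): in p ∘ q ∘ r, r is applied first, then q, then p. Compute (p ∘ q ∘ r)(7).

(p ∘ q ∘ r)(7) = p(q(r(7))). r(7) = 7, then q(7) = 4, then p(4) = 5, so the result is 5.

5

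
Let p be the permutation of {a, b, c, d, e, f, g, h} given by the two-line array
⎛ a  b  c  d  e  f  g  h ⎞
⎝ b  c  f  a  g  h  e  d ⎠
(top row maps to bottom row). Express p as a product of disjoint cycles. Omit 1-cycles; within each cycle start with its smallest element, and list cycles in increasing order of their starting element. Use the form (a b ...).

(a b c f h d)(e g)

Start at a and follow images: a → b → c → f → h → d → a, giving the cycle (a b c f h d).
Continuing from each remaining unvisited element yields (a b c f h d)(e g).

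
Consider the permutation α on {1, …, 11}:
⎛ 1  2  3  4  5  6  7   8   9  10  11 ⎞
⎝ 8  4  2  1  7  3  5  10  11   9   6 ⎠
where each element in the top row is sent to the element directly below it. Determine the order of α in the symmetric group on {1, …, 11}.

18

Decomposing into disjoint cycles gives cycle lengths 9, 2.
The order of α is the least common multiple of its cycle lengths: lcm(9, 2) = 18.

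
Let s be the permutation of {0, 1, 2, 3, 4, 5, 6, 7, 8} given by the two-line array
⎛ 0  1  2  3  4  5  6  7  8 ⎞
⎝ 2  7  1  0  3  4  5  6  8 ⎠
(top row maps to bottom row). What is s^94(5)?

Tracing 5 → 4 → … returns to 5 after 8 steps, so 5 lies in an 8-cycle (0, 2, 1, 7, 6, 5, 4, 3).
Powers repeat with period 8 on this cycle, and 94 mod 8 = 6, so s^94(5) = s^6(5).
Advancing 6 steps from 5: 5 → 4 → 3 → 0 → 2 → 1 → 7.

7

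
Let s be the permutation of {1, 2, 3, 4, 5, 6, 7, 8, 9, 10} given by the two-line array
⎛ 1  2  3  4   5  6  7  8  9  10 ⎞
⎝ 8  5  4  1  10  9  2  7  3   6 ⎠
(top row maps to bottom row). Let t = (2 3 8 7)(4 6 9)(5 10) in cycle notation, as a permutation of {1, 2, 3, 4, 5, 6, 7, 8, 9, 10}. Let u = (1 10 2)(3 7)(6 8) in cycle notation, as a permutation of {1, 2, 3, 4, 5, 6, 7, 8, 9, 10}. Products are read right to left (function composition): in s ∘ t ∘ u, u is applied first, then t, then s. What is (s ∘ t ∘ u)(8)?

Chase 8: u(8) = 6; t(6) = 9; s(9) = 3. Hence (s ∘ t ∘ u)(8) = 3.

3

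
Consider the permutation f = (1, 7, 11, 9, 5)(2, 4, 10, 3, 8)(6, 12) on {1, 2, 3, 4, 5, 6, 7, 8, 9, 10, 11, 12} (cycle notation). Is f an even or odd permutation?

The cycle lengths are 5, 5, 2.
A cycle of length ℓ contributes ℓ−1 transpositions, so f is a product of 4 + 4 + 1 = 9 transpositions — odd.

odd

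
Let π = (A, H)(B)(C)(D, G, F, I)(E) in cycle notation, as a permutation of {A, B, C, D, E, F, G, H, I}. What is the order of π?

The disjoint cycles have lengths 4, 2, 1, 1, 1.
The order of π is the least common multiple of its cycle lengths: lcm(4, 2) = 4.

4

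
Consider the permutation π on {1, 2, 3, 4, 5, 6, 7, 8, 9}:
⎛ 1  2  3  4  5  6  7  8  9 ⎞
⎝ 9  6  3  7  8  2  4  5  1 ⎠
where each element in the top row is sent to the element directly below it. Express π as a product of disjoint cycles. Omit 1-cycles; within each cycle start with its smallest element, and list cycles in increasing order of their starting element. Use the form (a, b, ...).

(1, 9)(2, 6)(4, 7)(5, 8)

Iterating π from 1 gives 1 → 9 → 1; that is the 2-cycle (1, 9).
Repeating from the next unused element and collecting all non-trivial cycles gives (1, 9)(2, 6)(4, 7)(5, 8).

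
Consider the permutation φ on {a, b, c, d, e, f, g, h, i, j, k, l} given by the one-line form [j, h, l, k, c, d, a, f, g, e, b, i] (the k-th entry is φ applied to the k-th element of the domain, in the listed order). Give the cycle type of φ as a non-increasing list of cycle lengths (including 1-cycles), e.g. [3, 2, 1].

[7, 5]

The disjoint cycles are (a, j, e, c, l, i, g)(b, h, f, d, k), with lengths 7, 5 in non-increasing order.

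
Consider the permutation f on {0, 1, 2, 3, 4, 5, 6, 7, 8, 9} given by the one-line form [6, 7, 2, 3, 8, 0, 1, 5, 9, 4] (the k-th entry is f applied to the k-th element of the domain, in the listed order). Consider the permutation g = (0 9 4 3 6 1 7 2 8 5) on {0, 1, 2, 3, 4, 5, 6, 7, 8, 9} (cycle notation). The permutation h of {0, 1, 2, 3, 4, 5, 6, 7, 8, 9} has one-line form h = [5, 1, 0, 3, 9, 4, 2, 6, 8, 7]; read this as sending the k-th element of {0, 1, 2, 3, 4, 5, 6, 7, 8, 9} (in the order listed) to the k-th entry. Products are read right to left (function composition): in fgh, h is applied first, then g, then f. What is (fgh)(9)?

Chase 9: h(9) = 7; g(7) = 2; f(2) = 2. Hence (fgh)(9) = 2.

2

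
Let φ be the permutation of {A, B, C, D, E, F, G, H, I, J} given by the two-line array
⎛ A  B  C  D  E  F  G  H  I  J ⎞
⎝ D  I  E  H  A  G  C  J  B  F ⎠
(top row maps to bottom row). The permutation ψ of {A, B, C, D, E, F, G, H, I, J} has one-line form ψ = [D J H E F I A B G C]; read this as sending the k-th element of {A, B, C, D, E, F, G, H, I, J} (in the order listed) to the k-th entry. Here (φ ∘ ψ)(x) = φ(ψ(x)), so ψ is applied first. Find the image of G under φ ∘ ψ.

D

(φ ∘ ψ)(G) = φ(ψ(G)). ψ(G) = A, then φ(A) = D. So (φ ∘ ψ)(G) = D.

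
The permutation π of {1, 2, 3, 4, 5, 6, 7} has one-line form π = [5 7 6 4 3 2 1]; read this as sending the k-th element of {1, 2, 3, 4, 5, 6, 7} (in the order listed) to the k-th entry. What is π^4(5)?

7

Tracing 5 → 3 → … returns to 5 after 6 steps, so 5 lies in a 6-cycle (1, 5, 3, 6, 2, 7).
Advancing 4 steps from 5: 5 → 3 → 6 → 2 → 7.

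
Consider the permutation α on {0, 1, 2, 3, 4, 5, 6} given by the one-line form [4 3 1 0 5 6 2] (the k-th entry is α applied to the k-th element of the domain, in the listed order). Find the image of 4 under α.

4 is element number 5 of the domain, and entry number 5 of the one-line form is 5, so α(4) = 5.

5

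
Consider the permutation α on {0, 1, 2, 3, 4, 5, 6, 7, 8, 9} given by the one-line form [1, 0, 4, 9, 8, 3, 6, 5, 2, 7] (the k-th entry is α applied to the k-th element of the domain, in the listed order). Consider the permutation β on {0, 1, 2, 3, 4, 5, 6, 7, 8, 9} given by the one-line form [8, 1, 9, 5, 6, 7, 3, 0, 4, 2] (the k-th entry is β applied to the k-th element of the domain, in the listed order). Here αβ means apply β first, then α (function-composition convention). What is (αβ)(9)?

4

(αβ)(9) = α(β(9)). β(9) = 2, then α(2) = 4. So (αβ)(9) = 4.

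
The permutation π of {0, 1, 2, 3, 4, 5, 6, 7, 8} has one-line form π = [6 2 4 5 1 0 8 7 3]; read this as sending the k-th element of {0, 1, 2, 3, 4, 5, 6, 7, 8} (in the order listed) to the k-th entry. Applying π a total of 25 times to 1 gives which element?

Tracing 1 → 2 → … returns to 1 after 3 steps, so 1 lies in a 3-cycle (1 2 4).
Since the cycle has length 3, π^25 acts on it the same as π^1 (25 mod 3 = 1).
Advancing 1 step from 1: 1 → 2.

2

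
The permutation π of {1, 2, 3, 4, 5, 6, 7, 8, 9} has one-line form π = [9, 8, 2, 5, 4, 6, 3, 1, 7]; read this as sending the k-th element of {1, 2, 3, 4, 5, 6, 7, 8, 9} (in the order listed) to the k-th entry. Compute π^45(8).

Tracing 8 → 1 → … returns to 8 after 6 steps, so 8 lies in a 6-cycle (1, 9, 7, 3, 2, 8).
Since the cycle has length 6, π^45 acts on it the same as π^3 (45 mod 6 = 3).
Advancing 3 steps from 8: 8 → 1 → 9 → 7.

7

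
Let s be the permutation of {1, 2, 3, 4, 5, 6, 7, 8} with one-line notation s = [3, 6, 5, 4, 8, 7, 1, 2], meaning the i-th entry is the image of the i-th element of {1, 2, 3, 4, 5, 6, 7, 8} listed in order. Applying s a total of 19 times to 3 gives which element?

Tracing 3 → 5 → … returns to 3 after 7 steps, so 3 lies in a 7-cycle (1 3 5 8 2 6 7).
On a 7-cycle, s^7 is the identity, so s^19 = s^5 there (19 ≡ 5 mod 7).
Stepping 5 places around the cycle: 3 → 5 → 8 → 2 → 6 → 7.

7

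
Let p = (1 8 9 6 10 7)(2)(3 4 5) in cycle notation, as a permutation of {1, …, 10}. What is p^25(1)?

8

1 lies in the 6-cycle (1 8 9 6 10 7).
Powers repeat with period 6 on this cycle, and 25 mod 6 = 1, so p^25(1) = p^1(1).
Advancing 1 step from 1: 1 → 8.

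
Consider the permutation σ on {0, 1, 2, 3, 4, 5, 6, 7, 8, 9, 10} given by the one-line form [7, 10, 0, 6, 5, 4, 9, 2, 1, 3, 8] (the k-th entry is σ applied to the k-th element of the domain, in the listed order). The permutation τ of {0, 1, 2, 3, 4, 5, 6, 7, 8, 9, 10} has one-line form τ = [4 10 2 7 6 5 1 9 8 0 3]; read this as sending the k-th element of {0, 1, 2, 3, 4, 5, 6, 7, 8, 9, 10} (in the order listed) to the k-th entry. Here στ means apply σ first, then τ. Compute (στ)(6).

0

(στ)(6) = τ(σ(6)). σ(6) = 9, then τ(9) = 0. So (στ)(6) = 0.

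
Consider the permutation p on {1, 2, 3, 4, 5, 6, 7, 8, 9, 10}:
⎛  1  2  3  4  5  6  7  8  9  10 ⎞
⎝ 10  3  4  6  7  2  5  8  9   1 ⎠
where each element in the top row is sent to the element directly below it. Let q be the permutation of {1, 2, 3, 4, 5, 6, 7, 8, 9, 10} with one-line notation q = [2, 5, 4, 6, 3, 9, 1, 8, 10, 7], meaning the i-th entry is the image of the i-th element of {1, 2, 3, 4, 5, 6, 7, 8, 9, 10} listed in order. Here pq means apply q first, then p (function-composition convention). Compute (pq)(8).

8

(pq)(8) = p(q(8)). q(8) = 8, then p(8) = 8. So (pq)(8) = 8.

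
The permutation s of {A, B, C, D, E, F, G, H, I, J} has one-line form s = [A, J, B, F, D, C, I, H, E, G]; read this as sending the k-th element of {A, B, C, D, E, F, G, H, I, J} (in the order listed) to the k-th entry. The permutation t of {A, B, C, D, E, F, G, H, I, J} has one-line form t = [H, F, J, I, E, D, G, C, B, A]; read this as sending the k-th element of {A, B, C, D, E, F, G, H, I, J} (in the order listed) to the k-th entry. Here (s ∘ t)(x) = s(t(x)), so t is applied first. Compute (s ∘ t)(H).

B

First apply t: t(H) = C, then s(C) = B. Thus (s ∘ t)(H) = B.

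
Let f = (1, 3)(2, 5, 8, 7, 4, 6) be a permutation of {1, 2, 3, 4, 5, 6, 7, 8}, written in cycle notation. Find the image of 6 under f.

6 appears in (2, 5, 8, 7, 4, 6); the next entry (wrapping around) is 2.

2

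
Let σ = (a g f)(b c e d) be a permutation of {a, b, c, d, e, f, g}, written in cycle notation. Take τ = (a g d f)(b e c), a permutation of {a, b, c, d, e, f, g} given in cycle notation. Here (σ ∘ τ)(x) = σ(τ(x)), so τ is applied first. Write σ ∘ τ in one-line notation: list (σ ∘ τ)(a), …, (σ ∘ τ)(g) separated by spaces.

(σ ∘ τ)(x) = σ(τ(x)). Computing each image: σ(τ(a)) = σ(g) = f, σ(τ(b)) = σ(e) = d, σ(τ(c)) = σ(b) = c, σ(τ(d)) = σ(f) = a, σ(τ(e)) = σ(c) = e, σ(τ(f)) = σ(a) = g, σ(τ(g)) = σ(d) = b.
Hence σ ∘ τ = [f d c a e g b].

f d c a e g b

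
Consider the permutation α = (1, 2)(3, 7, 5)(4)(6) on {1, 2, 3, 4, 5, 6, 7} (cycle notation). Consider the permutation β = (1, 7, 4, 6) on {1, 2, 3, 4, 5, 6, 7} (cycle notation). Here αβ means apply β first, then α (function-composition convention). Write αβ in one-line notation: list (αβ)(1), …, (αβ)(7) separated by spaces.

(αβ)(x) = α(β(x)). Computing each image: α(β(1)) = α(7) = 5, α(β(2)) = α(2) = 1, α(β(3)) = α(3) = 7, α(β(4)) = α(6) = 6, α(β(5)) = α(5) = 3, α(β(6)) = α(1) = 2, α(β(7)) = α(4) = 4.
Hence αβ = [5 1 7 6 3 2 4].

5 1 7 6 3 2 4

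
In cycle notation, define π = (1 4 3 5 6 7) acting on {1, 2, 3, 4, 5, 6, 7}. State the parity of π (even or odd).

odd

The cycle lengths are 6, 1.
A cycle is odd iff its length is even; π has 1 even-length cycle, so sgn(π) = (−1)^1 and π is odd.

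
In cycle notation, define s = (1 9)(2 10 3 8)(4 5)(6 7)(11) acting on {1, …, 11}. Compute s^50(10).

10 lies in the 4-cycle (2 10 3 8).
On a 4-cycle, s^4 is the identity, so s^50 = s^2 there (50 ≡ 2 mod 4).
Advancing 2 steps from 10: 10 → 3 → 8.

8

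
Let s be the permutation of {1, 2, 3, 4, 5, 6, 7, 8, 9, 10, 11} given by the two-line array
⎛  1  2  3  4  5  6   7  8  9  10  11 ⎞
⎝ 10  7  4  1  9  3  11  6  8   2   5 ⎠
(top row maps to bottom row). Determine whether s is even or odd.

In disjoint-cycle form the cycle lengths are 11.
A cycle is odd iff its length is even; s has 0 even-length cycles, so sgn(s) = (−1)^0 and s is even.

even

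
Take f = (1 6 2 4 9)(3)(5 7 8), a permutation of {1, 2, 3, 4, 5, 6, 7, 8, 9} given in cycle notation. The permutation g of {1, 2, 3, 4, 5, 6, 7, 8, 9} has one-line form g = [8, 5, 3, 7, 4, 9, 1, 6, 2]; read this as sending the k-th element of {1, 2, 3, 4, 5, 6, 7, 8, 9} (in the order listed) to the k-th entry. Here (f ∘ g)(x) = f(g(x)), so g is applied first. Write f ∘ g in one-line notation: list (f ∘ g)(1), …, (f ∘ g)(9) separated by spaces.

(f ∘ g)(x) = f(g(x)). Computing each image: f(g(1)) = f(8) = 5, f(g(2)) = f(5) = 7, f(g(3)) = f(3) = 3, f(g(4)) = f(7) = 8, f(g(5)) = f(4) = 9, f(g(6)) = f(9) = 1, f(g(7)) = f(1) = 6, f(g(8)) = f(6) = 2, f(g(9)) = f(2) = 4.
Hence f ∘ g = [5 7 3 8 9 1 6 2 4].

5 7 3 8 9 1 6 2 4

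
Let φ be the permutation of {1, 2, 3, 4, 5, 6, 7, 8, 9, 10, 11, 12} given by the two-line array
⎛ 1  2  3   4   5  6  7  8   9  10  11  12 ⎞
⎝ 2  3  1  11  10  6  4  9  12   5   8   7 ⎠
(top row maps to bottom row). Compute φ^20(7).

Tracing 7 → 4 → … returns to 7 after 6 steps, so 7 lies in a 6-cycle (4 11 8 9 12 7).
Powers repeat with period 6 on this cycle, and 20 mod 6 = 2, so φ^20(7) = φ^2(7).
Stepping 2 places around the cycle: 7 → 4 → 11.

11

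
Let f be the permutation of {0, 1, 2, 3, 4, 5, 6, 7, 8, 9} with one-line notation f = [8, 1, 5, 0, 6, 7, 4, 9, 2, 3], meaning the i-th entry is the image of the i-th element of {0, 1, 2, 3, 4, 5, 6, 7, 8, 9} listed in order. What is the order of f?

14

Decomposing into disjoint cycles gives cycle lengths 7, 2, 1.
The order is lcm(7, 2) = 14.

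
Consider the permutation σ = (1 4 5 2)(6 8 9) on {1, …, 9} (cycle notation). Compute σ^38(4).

2

4 lies in the 4-cycle (1 4 5 2).
On a 4-cycle, σ^4 is the identity, so σ^38 = σ^2 there (38 ≡ 2 mod 4).
Advancing 2 steps from 4: 4 → 5 → 2.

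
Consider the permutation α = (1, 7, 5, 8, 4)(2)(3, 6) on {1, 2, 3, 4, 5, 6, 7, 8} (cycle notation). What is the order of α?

The disjoint cycles have lengths 5, 2, 1.
The order of α is the least common multiple of its cycle lengths: lcm(5, 2) = 10.

10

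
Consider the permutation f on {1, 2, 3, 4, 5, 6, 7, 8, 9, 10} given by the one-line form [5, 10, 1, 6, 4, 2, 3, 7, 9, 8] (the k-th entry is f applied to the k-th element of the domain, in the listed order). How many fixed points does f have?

1

The fixed points (elements with f(x) = x) are {9}, so there is 1.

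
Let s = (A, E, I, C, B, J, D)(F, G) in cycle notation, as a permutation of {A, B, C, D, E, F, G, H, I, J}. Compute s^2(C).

C lies in the 7-cycle (A, E, I, C, B, J, D).
Advancing 2 steps from C: C → B → J.

J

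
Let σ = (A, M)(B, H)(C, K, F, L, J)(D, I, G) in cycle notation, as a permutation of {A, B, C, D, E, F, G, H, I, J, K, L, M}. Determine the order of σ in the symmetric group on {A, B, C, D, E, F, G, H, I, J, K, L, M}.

The cycle type of σ is (5, 3, 2, 2, 1).
The order is lcm(5, 3, 2, 2) = 30.

30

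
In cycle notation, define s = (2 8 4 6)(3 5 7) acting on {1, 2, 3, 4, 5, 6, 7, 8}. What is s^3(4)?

4 lies in the 4-cycle (2 8 4 6).
Stepping 3 places around the cycle: 4 → 6 → 2 → 8.

8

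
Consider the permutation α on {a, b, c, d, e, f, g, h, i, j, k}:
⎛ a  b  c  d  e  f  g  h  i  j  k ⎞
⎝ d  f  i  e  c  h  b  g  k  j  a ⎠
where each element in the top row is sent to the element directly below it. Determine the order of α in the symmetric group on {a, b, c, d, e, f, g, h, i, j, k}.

12

The disjoint-cycle form of α has cycle lengths 6, 4, 1.
Since disjoint cycles commute, ord(α) = lcm(6, 4) = 12.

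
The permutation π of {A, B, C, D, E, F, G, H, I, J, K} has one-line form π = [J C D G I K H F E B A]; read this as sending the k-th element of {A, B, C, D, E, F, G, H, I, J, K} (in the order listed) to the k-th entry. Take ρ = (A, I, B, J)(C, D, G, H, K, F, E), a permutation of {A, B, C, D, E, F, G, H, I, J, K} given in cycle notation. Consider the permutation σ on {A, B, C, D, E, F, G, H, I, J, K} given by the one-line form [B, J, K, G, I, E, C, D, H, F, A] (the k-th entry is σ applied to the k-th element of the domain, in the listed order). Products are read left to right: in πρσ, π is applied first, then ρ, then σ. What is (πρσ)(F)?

(πρσ)(F) = σ(ρ(π(F))). π(F) = K, then ρ(K) = F, then σ(F) = E, so the result is E.

E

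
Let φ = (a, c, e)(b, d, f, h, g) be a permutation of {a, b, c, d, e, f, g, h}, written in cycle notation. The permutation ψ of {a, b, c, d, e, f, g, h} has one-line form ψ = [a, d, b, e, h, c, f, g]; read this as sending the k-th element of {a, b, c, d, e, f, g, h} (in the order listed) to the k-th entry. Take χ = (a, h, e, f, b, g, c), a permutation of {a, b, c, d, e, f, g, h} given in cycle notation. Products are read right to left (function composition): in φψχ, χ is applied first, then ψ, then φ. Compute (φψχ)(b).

(φψχ)(b) = φ(ψ(χ(b))). χ(b) = g, then ψ(g) = f, then φ(f) = h, so the result is h.

h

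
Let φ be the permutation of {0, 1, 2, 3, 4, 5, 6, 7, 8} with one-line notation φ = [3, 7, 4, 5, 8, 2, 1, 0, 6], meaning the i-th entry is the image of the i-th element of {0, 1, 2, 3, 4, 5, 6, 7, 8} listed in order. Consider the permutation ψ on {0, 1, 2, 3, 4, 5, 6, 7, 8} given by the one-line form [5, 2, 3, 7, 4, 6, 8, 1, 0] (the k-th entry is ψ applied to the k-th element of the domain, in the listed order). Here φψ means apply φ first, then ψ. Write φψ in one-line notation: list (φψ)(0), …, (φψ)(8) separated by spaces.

Chase each element through φ then ψ: 0 → 3 → 7; 1 → 7 → 1; 2 → 4 → 4; 3 → 5 → 6; 4 → 8 → 0; 5 → 2 → 3; 6 → 1 → 2; 7 → 0 → 5; 8 → 6 → 8.
Collecting the images, φψ = [7 1 4 6 0 3 2 5 8].

7 1 4 6 0 3 2 5 8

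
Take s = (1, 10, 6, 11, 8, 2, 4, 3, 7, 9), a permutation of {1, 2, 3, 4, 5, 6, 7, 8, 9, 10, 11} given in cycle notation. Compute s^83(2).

7

2 lies in the 10-cycle (1, 10, 6, 11, 8, 2, 4, 3, 7, 9).
Powers repeat with period 10 on this cycle, and 83 mod 10 = 3, so s^83(2) = s^3(2).
Advancing 3 steps from 2: 2 → 4 → 3 → 7.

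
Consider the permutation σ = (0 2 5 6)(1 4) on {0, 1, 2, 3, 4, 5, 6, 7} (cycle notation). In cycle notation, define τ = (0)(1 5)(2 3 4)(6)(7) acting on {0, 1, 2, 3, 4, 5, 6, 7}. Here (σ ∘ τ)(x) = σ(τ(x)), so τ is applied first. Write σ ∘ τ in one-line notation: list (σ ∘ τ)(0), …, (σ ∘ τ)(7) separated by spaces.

For each element, apply τ then σ: 0 → 0 → 2; 1 → 5 → 6; 2 → 3 → 3; 3 → 4 → 1; 4 → 2 → 5; 5 → 1 → 4; 6 → 6 → 0; 7 → 7 → 7.
So σ ∘ τ in one-line form is 2 6 3 1 5 4 0 7.

2 6 3 1 5 4 0 7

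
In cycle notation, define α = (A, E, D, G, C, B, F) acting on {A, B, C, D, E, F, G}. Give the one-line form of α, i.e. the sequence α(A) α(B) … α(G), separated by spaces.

E F B G D A C

Reading each image from the cycles: A→E, B→F, C→B, D→G, E→D, F→A, G→C.
So the one-line form is E F B G D A C.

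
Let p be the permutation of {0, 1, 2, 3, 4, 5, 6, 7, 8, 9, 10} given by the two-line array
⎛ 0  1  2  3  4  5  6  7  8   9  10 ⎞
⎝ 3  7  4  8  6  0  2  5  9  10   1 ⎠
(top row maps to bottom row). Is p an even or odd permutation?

In disjoint-cycle form the cycle lengths are 8, 3.
A cycle is odd iff its length is even; p has 1 even-length cycle, so sgn(p) = (−1)^1 and p is odd.

odd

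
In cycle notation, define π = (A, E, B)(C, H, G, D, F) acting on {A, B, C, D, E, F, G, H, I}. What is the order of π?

15

The disjoint cycles have lengths 5, 3, 1.
Since disjoint cycles commute, ord(π) = lcm(5, 3) = 15.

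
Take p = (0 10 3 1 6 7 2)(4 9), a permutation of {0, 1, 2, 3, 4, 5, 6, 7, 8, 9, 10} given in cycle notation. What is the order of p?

14

The disjoint cycles have lengths 7, 2, 1, 1.
Since disjoint cycles commute, ord(p) = lcm(7, 2) = 14.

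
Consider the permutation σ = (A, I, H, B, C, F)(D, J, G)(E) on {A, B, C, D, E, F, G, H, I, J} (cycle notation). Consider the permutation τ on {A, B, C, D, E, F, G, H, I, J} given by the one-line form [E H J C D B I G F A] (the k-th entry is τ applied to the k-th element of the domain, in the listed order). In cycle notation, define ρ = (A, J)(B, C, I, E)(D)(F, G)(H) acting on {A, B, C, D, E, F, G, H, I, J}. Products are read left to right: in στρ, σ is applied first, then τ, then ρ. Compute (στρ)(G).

Apply the permutations in order: σ(G) = D, then τ(D) = C, then ρ(C) = I. So (στρ)(G) = I.

I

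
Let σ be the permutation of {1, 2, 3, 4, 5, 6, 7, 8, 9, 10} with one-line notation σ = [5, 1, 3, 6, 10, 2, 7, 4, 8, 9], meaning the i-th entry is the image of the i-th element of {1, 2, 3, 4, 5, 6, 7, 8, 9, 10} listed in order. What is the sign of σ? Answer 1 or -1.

-1

In disjoint-cycle form the cycle lengths are 8, 1, 1.
A cycle is odd iff its length is even; σ has 1 even-length cycle, so sgn(σ) = (−1)^1 and σ is odd.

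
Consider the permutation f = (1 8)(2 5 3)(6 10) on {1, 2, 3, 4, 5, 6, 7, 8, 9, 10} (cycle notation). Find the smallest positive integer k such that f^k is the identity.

6

The disjoint cycles have lengths 3, 2, 2, 1, 1, 1.
Since disjoint cycles commute, ord(f) = lcm(3, 2, 2) = 6.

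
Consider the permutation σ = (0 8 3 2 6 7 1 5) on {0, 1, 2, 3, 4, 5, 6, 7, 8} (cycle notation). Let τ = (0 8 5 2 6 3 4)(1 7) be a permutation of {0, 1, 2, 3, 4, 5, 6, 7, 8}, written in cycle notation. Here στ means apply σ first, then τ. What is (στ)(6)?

1

First apply σ: σ(6) = 7, then τ(7) = 1. Thus (στ)(6) = 1.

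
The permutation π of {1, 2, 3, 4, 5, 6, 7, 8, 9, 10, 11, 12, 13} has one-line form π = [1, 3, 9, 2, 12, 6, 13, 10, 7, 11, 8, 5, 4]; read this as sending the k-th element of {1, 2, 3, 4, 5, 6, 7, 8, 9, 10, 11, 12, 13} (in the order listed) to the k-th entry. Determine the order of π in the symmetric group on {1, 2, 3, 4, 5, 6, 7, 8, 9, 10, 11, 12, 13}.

6

Writing π as disjoint cycles, the cycle lengths are 6, 3, 2, 1, 1.
The order of π is the least common multiple of its cycle lengths: lcm(6, 3, 2) = 6.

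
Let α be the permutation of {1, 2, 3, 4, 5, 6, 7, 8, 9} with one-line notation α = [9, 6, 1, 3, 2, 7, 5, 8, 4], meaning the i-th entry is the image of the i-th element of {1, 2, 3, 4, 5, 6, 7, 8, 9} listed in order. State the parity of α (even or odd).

even

In disjoint-cycle form the cycle lengths are 4, 4, 1.
A cycle of length ℓ contributes ℓ−1 transpositions, so α is a product of 3 + 3 = 6 transpositions — even.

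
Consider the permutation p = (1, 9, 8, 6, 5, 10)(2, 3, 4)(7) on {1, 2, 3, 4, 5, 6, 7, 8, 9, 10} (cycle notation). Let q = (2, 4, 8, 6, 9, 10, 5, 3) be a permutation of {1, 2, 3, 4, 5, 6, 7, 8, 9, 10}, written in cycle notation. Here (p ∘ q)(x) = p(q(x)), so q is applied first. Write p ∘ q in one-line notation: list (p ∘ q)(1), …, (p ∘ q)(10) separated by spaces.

(p ∘ q)(x) = p(q(x)). Computing each image: p(q(1)) = p(1) = 9, p(q(2)) = p(4) = 2, p(q(3)) = p(2) = 3, p(q(4)) = p(8) = 6, p(q(5)) = p(3) = 4, p(q(6)) = p(9) = 8, p(q(7)) = p(7) = 7, p(q(8)) = p(6) = 5, p(q(9)) = p(10) = 1, p(q(10)) = p(5) = 10.
Hence p ∘ q = [9 2 3 6 4 8 7 5 1 10].

9 2 3 6 4 8 7 5 1 10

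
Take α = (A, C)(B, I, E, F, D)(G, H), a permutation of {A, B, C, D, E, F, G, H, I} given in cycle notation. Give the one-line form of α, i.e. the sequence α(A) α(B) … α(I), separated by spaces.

C I A B F D H G E

Reading each image from the cycles: A↦C, B↦I, C↦A, D↦B, E↦F, F↦D, G↦H, H↦G, I↦E.
Listing these in domain order gives C I A B F D H G E.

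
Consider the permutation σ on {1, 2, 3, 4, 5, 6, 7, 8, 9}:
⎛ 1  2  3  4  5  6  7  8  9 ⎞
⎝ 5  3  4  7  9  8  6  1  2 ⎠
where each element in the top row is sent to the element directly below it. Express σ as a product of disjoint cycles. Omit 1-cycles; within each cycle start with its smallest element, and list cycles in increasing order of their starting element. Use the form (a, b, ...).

(1, 5, 9, 2, 3, 4, 7, 6, 8)

From 1: 1 → 5 → 9 → 2 → 3 → 4 → 7 → 6 → 8 → 1, closing the cycle (1, 5, 9, 2, 3, 4, 7, 6, 8).
Continuing from each remaining unvisited element yields (1, 5, 9, 2, 3, 4, 7, 6, 8).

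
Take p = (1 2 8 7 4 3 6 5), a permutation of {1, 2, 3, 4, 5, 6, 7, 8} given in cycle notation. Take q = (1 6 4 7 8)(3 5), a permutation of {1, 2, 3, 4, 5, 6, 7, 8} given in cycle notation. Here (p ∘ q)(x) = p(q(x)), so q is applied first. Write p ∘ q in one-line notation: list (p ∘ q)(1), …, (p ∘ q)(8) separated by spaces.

(p ∘ q)(x) = p(q(x)). Computing each image: p(q(1)) = p(6) = 5, p(q(2)) = p(2) = 8, p(q(3)) = p(5) = 1, p(q(4)) = p(7) = 4, p(q(5)) = p(3) = 6, p(q(6)) = p(4) = 3, p(q(7)) = p(8) = 7, p(q(8)) = p(1) = 2.
Hence p ∘ q = [5 8 1 4 6 3 7 2].

5 8 1 4 6 3 7 2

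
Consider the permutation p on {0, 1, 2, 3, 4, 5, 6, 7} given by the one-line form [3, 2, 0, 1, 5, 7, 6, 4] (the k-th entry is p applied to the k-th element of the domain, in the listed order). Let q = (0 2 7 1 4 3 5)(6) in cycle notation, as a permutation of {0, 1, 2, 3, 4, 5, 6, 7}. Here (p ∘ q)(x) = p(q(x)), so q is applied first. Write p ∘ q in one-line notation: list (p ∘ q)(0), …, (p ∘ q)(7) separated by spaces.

0 5 4 7 1 3 6 2

Chase each element through q then p: 0 → 2 → 0; 1 → 4 → 5; 2 → 7 → 4; 3 → 5 → 7; 4 → 3 → 1; 5 → 0 → 3; 6 → 6 → 6; 7 → 1 → 2.
So p ∘ q in one-line form is 0 5 4 7 1 3 6 2.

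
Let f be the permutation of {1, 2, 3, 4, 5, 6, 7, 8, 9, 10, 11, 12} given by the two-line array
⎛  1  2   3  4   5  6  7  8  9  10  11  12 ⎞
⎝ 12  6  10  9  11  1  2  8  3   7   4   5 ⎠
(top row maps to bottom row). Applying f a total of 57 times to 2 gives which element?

Tracing 2 → 6 → … returns to 2 after 11 steps, so 2 lies in an 11-cycle (1, 12, 5, 11, 4, 9, 3, 10, 7, 2, 6).
Since the cycle has length 11, f^57 acts on it the same as f^2 (57 mod 11 = 2).
Stepping 2 places around the cycle: 2 → 6 → 1.

1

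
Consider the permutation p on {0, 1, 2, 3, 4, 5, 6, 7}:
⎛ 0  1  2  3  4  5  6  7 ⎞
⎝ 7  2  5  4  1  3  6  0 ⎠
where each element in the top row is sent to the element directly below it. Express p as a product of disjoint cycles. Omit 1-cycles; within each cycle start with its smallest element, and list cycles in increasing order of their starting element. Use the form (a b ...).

(0 7)(1 2 5 3 4)

From 0: 0 → 7 → 0, closing the cycle (0 7).
Continuing from each remaining unvisited element yields (0 7)(1 2 5 3 4).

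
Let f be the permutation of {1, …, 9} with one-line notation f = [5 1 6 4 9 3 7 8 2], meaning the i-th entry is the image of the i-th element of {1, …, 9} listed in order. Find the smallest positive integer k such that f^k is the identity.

The disjoint-cycle form of f has cycle lengths 4, 2, 1, 1, 1.
The order of f is the least common multiple of its cycle lengths: lcm(4, 2) = 4.

4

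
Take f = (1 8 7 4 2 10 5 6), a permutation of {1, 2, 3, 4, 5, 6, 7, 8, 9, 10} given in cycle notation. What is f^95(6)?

6 lies in the 8-cycle (1 8 7 4 2 10 5 6).
Since the cycle has length 8, f^95 acts on it the same as f^7 (95 mod 8 = 7).
Stepping 7 places around the cycle: 6 → 1 → 8 → 7 → 4 → 2 → 10 → 5.

5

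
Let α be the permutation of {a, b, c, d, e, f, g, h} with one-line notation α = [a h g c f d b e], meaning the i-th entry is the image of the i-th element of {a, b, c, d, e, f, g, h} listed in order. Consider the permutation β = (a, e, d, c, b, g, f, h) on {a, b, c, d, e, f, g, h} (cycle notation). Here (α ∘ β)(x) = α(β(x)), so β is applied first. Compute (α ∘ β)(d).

g

First apply β: β(d) = c, then α(c) = g. Thus (α ∘ β)(d) = g.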